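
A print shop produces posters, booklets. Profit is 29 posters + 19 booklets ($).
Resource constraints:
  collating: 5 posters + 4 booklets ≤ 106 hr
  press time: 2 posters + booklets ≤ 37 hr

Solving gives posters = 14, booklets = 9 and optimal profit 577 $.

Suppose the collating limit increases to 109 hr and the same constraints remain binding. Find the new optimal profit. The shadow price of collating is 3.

Δb = 3, so new z* = 577 + (3)·(3) = 577 + 9 = 586.

586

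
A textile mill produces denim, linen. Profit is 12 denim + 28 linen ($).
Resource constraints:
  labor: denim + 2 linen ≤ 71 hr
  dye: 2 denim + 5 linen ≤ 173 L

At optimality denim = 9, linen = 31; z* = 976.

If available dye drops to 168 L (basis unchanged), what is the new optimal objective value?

956

Both labor and dye are binding at x*.
From A_Bᵀ y = c: 1·y_labor + 2·y_dye = 12; 2·y_labor + 5·y_dye = 28.
Solving: y_labor = 4, y_dye = 4.
Δz = y_dye·Δb = 4 × (-5) = -20, so new z* = 976 − 20 = 956.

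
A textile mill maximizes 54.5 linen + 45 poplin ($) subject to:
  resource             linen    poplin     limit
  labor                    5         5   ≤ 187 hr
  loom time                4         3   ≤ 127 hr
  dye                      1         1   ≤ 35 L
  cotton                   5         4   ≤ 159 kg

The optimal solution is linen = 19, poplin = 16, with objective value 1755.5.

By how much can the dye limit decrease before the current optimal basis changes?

3

Binding constraints: dye, cotton. The basis is B = [[1,1],[5,4]] with det -1.
Per unit decrease in dye, x* moves by d = (4, -5).
The basis stays optimal until loom time becomes binding; allowable decrease = 3 L.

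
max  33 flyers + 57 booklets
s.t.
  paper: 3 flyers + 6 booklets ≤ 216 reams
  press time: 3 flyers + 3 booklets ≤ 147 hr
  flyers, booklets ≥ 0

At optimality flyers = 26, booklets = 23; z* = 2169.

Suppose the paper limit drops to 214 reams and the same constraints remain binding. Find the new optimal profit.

Both paper and press time are binding at x*.
From A_Bᵀ y = c: 3·y_paper + 3·y_press time = 33; 6·y_paper + 3·y_press time = 57.
Solving: y_paper = 8, y_press time = 3.
Δz = y_paper·Δb = 8 × (-2) = -16, so new z* = 2169 − 16 = 2153.

2153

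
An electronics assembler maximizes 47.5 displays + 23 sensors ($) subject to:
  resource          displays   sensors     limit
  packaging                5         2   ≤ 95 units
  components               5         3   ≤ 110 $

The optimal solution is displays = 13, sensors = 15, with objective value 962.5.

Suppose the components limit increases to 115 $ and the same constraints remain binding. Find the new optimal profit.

Check each constraint at x*: packaging 95/95 (tight); components 110/110 (tight).
The binding rows give the dual system: 5·y_packaging + 5·y_components = 47.5 and 2·y_packaging + 3·y_components = 23.
→ y_packaging = 5.5 and y_components = 4.
Δz = y_components·Δb = 4 × (5) = 20, so new z* = 962.5 + 20 = 982.5.

982.5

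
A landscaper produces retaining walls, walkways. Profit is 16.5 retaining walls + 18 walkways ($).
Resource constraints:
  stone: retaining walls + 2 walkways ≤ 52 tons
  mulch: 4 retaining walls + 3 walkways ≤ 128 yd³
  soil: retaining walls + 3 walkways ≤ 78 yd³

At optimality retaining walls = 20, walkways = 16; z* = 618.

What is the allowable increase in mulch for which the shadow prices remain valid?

80

Binding constraints: stone, mulch. The basis is B = [[1,2],[4,3]] with det -5.
Per unit increase in mulch, x* moves by d = (0.4, -0.2).
The basis stays optimal until walkways reaches 0; allowable increase = 80 yd³.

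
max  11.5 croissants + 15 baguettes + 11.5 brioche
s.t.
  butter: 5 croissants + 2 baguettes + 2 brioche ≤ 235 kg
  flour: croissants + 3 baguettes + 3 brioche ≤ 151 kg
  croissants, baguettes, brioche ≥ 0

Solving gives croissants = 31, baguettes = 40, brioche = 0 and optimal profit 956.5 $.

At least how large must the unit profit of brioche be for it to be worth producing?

15

At the optimum: butter uses 235 of 235 (binding); flour uses 151 of 151 (binding).
Dual feasibility on the basic columns requires 5·y_butter + 1·y_flour = 11.5, 2·y_butter + 3·y_flour = 15.
Solving: y_butter = 1.5, y_flour = 4.
brioche enters the basis when its profit ≥ yᵀa₃ = 1.5·2 + 4·3 = 15.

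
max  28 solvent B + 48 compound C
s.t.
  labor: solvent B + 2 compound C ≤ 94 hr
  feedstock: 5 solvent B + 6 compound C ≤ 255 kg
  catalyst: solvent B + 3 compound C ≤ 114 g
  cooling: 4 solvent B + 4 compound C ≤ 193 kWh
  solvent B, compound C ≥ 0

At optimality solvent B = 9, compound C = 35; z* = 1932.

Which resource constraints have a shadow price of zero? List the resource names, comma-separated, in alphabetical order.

cooling, labor

labor: 79/94 (slack 15)
feedstock: 255/255 (binding)
catalyst: 114/114 (binding)
cooling: 176/193 (slack 17)
By complementary slackness, a constraint with positive slack has shadow price 0 → cooling, labor.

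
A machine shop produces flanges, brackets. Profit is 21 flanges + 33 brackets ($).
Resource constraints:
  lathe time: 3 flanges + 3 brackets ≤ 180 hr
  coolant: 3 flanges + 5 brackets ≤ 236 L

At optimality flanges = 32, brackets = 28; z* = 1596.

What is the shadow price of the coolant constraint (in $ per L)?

6

Both lathe time and coolant are binding at x*.
The binding rows give the dual system: 3·y_lathe time + 3·y_coolant = 21 and 3·y_lathe time + 5·y_coolant = 33.
→ y_lathe time = 1 and y_coolant = 6.
Shadow price of coolant = 6.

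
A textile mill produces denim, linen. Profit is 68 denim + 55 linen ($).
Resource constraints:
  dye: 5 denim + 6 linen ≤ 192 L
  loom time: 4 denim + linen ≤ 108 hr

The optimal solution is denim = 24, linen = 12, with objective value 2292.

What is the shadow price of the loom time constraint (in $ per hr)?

At the optimum: dye uses 192 of 192 (binding); loom time uses 108 of 108 (binding).
Dual feasibility on the basic columns requires 5·y_dye + 4·y_loom time = 68, 6·y_dye + 1·y_loom time = 55.
This yields shadow prices y_dye = 8, y_loom time = 7.
Shadow price of loom time = 7.

7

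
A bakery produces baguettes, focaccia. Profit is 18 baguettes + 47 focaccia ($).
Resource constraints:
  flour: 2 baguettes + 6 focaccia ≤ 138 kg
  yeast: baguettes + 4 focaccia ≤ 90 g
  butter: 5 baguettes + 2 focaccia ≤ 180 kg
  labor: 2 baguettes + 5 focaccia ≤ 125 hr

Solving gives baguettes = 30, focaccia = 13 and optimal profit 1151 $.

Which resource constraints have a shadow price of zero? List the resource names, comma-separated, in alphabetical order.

butter, yeast

flour: 138/138 (binding)
yeast: 82/90 (slack 8)
butter: 176/180 (slack 4)
labor: 125/125 (binding)
By complementary slackness, a constraint with positive slack has shadow price 0 → butter, yeast.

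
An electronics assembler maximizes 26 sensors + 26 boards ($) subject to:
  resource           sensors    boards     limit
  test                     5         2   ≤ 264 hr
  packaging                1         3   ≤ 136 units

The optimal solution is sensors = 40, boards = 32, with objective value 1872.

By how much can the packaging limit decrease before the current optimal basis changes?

83.2

Binding constraints: test, packaging. The basis is B = [[5,2],[1,3]] with det 13.
Per unit decrease in packaging, x* moves by d = (0.1538, -0.3846).
The basis stays optimal until boards reaches 0; allowable decrease = 83.2 units.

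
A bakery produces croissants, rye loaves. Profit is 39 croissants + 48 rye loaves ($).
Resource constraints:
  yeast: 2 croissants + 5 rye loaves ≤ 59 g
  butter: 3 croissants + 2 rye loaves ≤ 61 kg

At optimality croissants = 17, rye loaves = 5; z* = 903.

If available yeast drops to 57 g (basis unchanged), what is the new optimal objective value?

At the optimum: yeast uses 59 of 59 (binding); butter uses 61 of 61 (binding).
Dual feasibility on the basic columns requires 2·y_yeast + 3·y_butter = 39, 5·y_yeast + 2·y_butter = 48.
Solving: y_yeast = 6, y_butter = 9.
Δz = y_yeast·Δb = 6 × (-2) = -12, so new z* = 903 − 12 = 891.

891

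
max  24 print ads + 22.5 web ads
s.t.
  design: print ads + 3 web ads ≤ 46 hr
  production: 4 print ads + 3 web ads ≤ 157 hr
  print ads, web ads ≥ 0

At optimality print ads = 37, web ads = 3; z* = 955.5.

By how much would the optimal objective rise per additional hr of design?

2

Both design and production are binding at x*.
Dual feasibility on the basic columns requires 1·y_design + 4·y_production = 24, 3·y_design + 3·y_production = 22.5.
→ y_design = 2 and y_production = 5.5.
Shadow price of design = 2.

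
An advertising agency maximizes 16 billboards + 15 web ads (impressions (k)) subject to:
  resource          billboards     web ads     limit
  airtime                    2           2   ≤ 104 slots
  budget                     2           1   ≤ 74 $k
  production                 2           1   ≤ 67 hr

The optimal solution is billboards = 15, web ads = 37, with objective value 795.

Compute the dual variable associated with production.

Check each constraint at x*: airtime 104/104 (tight); budget 67/74 (slack 7); production 67/67 (tight).
By complementary slackness, y = 0 for the non-binding constraint.
From A_Bᵀ y = c: 2·y_airtime + 2·y_production = 16; 2·y_airtime + 1·y_production = 15.
Solving: y_airtime = 7, y_production = 1.
Shadow price of production = 1.

1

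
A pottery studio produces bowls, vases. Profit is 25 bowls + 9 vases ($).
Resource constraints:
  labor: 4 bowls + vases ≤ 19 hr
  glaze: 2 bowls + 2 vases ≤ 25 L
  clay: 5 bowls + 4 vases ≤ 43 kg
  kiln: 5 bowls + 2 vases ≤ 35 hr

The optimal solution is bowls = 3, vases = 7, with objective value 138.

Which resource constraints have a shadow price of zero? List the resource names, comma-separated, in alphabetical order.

labor: 19/19 (binding)
glaze: 20/25 (slack 5)
clay: 43/43 (binding)
kiln: 29/35 (slack 6)
By complementary slackness, a constraint with positive slack has shadow price 0 → glaze, kiln.

glaze, kiln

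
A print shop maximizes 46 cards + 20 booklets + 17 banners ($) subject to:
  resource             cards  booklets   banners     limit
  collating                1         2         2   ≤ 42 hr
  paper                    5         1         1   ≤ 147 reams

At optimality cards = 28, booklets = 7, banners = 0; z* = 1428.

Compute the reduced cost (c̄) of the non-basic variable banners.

At the optimum: collating uses 42 of 42 (binding); paper uses 147 of 147 (binding).
The binding rows give the dual system: 1·y_collating + 5·y_paper = 46 and 2·y_collating + 1·y_paper = 20.
→ y_collating = 6 and y_paper = 8.
Reduced cost of banners: c₃ − yᵀa₃ = 17 − (6·2 + 8·1) = 17 − 20 = -3.

-3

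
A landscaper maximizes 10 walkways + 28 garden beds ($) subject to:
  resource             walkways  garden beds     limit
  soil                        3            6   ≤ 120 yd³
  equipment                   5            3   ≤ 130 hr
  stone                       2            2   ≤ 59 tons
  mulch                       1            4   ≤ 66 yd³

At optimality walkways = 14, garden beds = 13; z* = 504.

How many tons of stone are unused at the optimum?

5

stone used = 2·14 + 2·13 = 54; slack = 59 − 54 = 5.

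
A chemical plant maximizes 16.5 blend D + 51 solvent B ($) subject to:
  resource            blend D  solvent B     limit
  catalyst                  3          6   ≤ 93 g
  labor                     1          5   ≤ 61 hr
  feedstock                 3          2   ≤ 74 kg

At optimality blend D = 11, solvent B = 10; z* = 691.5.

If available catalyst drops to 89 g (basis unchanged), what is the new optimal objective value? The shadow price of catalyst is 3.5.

677.5

Δb = -4, so new z* = 691.5 + (3.5)·(-4) = 691.5 − 14 = 677.5.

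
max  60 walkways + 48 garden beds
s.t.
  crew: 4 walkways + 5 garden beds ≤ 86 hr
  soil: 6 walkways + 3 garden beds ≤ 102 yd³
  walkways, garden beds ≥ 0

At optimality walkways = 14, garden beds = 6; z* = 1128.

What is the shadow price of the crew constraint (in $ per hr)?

Check each constraint at x*: crew 86/86 (tight); soil 102/102 (tight).
The binding rows give the dual system: 4·y_crew + 6·y_soil = 60 and 5·y_crew + 3·y_soil = 48.
→ y_crew = 6 and y_soil = 6.
Shadow price of crew = 6.

6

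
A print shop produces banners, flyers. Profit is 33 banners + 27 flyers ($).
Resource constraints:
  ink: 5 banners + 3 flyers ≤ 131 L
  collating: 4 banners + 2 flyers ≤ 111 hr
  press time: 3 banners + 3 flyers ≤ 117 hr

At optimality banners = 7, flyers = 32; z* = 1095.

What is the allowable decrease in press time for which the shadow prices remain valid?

Binding constraints: ink, press time. The basis is B = [[5,3],[3,3]] with det 6.
Per unit decrease in press time, x* moves by d = (0.5, -0.8333).
The basis stays optimal until flyers reaches 0; allowable decrease = 38.4 hr.

38.4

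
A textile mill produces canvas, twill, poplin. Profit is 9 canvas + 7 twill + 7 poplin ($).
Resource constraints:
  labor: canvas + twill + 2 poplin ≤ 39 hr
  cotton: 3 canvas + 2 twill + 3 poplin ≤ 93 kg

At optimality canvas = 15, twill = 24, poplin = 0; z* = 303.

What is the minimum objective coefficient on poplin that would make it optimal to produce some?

At the optimum: labor uses 39 of 39 (binding); cotton uses 93 of 93 (binding).
Dual feasibility on the basic columns requires 1·y_labor + 3·y_cotton = 9, 1·y_labor + 2·y_cotton = 7.
Solving: y_labor = 3, y_cotton = 2.
poplin enters the basis when its profit ≥ yᵀa₃ = 3·2 + 2·3 = 12.

12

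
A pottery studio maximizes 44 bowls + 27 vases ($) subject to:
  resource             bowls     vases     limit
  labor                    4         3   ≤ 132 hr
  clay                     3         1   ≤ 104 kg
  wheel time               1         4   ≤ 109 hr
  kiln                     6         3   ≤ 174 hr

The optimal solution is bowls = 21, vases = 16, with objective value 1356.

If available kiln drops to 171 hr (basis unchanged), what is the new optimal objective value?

Check each constraint at x*: labor 132/132 (tight); clay 79/104 (slack 25); wheel time 85/109 (slack 24); kiln 174/174 (tight).
By complementary slackness, y = 0 for the non-binding constraints.
The binding rows give the dual system: 4·y_labor + 6·y_kiln = 44 and 3·y_labor + 3·y_kiln = 27.
Solving: y_labor = 5, y_kiln = 4.
Δz = y_kiln·Δb = 4 × (-3) = -12, so new z* = 1356 − 12 = 1344.

1344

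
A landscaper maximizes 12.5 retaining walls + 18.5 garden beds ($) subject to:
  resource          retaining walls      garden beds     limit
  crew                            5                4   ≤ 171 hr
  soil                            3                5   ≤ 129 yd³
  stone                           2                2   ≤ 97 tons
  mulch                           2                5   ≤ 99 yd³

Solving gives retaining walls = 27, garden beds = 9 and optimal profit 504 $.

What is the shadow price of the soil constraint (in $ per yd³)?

Binding: crew and mulch. Non-binding: soil (3 unused), stone (25 unused).
Since soil, stone are not tight, their duals are 0.
The binding rows give the dual system: 5·y_crew + 2·y_mulch = 12.5 and 4·y_crew + 5·y_mulch = 18.5.
→ y_crew = 1.5 and y_mulch = 2.5.
Shadow price of soil = 0.

0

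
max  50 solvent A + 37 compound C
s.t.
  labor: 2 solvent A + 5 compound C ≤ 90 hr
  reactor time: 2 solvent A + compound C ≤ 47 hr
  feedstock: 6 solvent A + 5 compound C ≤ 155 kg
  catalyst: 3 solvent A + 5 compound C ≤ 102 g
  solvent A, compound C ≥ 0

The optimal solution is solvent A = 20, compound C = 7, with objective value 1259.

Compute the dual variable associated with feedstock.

6

Binding: reactor time and feedstock. Non-binding: labor (15 unused), catalyst (7 unused).
By complementary slackness, y = 0 for the non-binding constraints.
Dual feasibility on the basic columns requires 2·y_reactor time + 6·y_feedstock = 50, 1·y_reactor time + 5·y_feedstock = 37.
This yields shadow prices y_reactor time = 7, y_feedstock = 6.
Shadow price of feedstock = 6.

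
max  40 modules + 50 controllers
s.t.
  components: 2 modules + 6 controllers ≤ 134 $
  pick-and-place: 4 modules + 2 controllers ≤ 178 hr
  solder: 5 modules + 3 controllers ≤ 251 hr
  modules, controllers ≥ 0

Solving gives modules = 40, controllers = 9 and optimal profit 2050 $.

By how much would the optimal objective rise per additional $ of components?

At the optimum: components uses 134 of 134 (binding); pick-and-place uses 178 of 178 (binding); solder uses 227 of 251 (slack = 24).
Since solder is not tight, its dual is 0.
From A_Bᵀ y = c: 2·y_components + 4·y_pick-and-place = 40; 6·y_components + 2·y_pick-and-place = 50.
This yields shadow prices y_components = 6, y_pick-and-place = 7.
Shadow price of components = 6.

6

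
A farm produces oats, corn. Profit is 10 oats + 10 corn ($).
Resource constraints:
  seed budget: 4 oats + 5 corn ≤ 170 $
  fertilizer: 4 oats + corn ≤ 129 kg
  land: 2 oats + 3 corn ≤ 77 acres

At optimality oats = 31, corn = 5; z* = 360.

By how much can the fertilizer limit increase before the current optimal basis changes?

Binding constraints: fertilizer, land. The basis is B = [[4,1],[2,3]] with det 10.
Per unit increase in fertilizer, x* moves by d = (0.3, -0.2).
The basis stays optimal until corn reaches 0; allowable increase = 25 kg.

25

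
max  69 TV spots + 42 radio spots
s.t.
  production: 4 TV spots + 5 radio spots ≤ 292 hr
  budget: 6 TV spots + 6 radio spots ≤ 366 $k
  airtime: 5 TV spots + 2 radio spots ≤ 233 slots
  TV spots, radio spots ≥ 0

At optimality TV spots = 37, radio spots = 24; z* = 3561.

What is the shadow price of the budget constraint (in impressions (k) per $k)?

At the optimum: production uses 268 of 292 (slack = 24); budget uses 366 of 366 (binding); airtime uses 233 of 233 (binding).
By complementary slackness, y = 0 for the non-binding constraint.
From A_Bᵀ y = c: 6·y_budget + 5·y_airtime = 69; 6·y_budget + 2·y_airtime = 42.
→ y_budget = 4 and y_airtime = 9.
Shadow price of budget = 4.

4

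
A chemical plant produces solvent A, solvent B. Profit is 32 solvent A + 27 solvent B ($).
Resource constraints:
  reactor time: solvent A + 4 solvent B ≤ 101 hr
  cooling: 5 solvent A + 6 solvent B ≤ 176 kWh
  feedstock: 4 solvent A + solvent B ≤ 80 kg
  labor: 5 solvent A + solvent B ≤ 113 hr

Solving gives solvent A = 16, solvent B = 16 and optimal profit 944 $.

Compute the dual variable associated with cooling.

Check each constraint at x*: reactor time 80/101 (slack 21); cooling 176/176 (tight); feedstock 80/80 (tight); labor 96/113 (slack 17).
Since reactor time, labor are not tight, their duals are 0.
From A_Bᵀ y = c: 5·y_cooling + 4·y_feedstock = 32; 6·y_cooling + 1·y_feedstock = 27.
Solving: y_cooling = 4, y_feedstock = 3.
Shadow price of cooling = 4.

4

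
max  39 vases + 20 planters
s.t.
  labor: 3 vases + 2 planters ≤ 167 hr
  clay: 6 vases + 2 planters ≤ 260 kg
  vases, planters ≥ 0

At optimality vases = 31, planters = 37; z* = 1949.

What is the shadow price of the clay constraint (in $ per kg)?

3

At the optimum: labor uses 167 of 167 (binding); clay uses 260 of 260 (binding).
Dual feasibility on the basic columns requires 3·y_labor + 6·y_clay = 39, 2·y_labor + 2·y_clay = 20.
This yields shadow prices y_labor = 7, y_clay = 3.
Shadow price of clay = 3.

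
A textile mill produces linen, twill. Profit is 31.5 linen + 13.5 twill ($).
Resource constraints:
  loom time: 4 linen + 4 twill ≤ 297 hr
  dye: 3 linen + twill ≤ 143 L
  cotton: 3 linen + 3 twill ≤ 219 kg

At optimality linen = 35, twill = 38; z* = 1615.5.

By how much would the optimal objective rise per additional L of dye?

9

At the optimum: loom time uses 292 of 297 (slack = 5); dye uses 143 of 143 (binding); cotton uses 219 of 219 (binding).
Since loom time is not tight, its dual is 0.
The binding rows give the dual system: 3·y_dye + 3·y_cotton = 31.5 and 1·y_dye + 3·y_cotton = 13.5.
→ y_dye = 9 and y_cotton = 1.5.
Shadow price of dye = 9.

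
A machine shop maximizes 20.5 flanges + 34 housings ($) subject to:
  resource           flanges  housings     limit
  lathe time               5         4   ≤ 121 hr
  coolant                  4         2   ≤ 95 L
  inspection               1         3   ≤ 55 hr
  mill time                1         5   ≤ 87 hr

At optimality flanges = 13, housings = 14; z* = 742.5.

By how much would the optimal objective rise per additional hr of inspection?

At the optimum: lathe time uses 121 of 121 (binding); coolant uses 80 of 95 (slack = 15); inspection uses 55 of 55 (binding); mill time uses 83 of 87 (slack = 4).
Since coolant, mill time are not tight, their duals are 0.
Dual feasibility on the basic columns requires 5·y_lathe time + 1·y_inspection = 20.5, 4·y_lathe time + 3·y_inspection = 34.
This yields shadow prices y_lathe time = 2.5, y_inspection = 8.
Shadow price of inspection = 8.

8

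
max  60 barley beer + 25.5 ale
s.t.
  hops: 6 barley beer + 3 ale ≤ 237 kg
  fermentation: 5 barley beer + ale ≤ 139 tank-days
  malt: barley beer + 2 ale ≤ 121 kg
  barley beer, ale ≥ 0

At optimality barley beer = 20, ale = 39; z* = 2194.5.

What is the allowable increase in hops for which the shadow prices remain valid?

23

Binding constraints: hops, fermentation. The basis is B = [[6,3],[5,1]] with det -9.
Per unit increase in hops, x* moves by d = (-0.1111, 0.5556).
The basis stays optimal until malt becomes binding; allowable increase = 23 kg.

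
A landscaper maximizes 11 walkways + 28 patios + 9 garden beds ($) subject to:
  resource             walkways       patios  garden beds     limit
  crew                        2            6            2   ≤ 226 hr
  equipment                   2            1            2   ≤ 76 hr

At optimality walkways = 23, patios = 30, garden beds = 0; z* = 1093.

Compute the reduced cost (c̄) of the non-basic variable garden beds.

-2

Check each constraint at x*: crew 226/226 (tight); equipment 76/76 (tight).
The binding rows give the dual system: 2·y_crew + 2·y_equipment = 11 and 6·y_crew + 1·y_equipment = 28.
This yields shadow prices y_crew = 4.5, y_equipment = 1.
Reduced cost of garden beds: c₃ − yᵀa₃ = 9 − (4.5·2 + 1·2) = 9 − 11 = -2.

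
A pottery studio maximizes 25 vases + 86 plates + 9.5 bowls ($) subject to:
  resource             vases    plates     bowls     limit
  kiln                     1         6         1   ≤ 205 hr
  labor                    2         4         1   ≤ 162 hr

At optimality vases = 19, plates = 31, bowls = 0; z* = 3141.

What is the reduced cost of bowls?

Check each constraint at x*: kiln 205/205 (tight); labor 162/162 (tight).
From A_Bᵀ y = c: 1·y_kiln + 2·y_labor = 25; 6·y_kiln + 4·y_labor = 86.
→ y_kiln = 9 and y_labor = 8.
Reduced cost of bowls: c₃ − yᵀa₃ = 9.5 − (9·1 + 8·1) = 9.5 − 17 = -7.5.

-7.5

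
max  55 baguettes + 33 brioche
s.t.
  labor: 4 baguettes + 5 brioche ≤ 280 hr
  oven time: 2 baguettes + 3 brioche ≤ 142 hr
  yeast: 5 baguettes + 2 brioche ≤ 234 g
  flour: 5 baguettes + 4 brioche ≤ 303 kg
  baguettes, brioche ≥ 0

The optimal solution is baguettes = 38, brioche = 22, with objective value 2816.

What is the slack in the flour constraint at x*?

flour used = 5·38 + 4·22 = 278; slack = 303 − 278 = 25.

25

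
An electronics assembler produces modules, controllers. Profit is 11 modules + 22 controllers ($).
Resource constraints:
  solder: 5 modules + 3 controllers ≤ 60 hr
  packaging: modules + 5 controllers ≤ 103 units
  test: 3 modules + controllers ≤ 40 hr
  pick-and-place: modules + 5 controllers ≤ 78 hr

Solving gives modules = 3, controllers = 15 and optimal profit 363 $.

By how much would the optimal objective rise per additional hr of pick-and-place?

3.5

At the optimum: solder uses 60 of 60 (binding); packaging uses 78 of 103 (slack = 25); test uses 24 of 40 (slack = 16); pick-and-place uses 78 of 78 (binding).
Since packaging, test are not tight, their duals are 0.
From A_Bᵀ y = c: 5·y_solder + 1·y_pick-and-place = 11; 3·y_solder + 5·y_pick-and-place = 22.
This yields shadow prices y_solder = 1.5, y_pick-and-place = 3.5.
Shadow price of pick-and-place = 3.5.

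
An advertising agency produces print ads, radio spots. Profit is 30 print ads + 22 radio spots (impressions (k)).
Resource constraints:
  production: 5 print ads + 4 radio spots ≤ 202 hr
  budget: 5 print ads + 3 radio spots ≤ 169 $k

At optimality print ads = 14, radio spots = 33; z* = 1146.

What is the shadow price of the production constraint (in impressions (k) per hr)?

4

Both production and budget are binding at x*.
From A_Bᵀ y = c: 5·y_production + 5·y_budget = 30; 4·y_production + 3·y_budget = 22.
→ y_production = 4 and y_budget = 2.
Shadow price of production = 4.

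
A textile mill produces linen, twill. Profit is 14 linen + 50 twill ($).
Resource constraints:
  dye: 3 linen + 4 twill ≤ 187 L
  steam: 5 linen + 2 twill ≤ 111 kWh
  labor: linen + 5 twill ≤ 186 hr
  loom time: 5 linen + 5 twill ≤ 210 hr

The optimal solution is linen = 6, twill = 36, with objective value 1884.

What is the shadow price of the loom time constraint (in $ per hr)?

Binding: labor and loom time. Non-binding: dye (25 unused), steam (9 unused).
Since dye, steam are not tight, their duals are 0.
The binding rows give the dual system: 1·y_labor + 5·y_loom time = 14 and 5·y_labor + 5·y_loom time = 50.
Solving: y_labor = 9, y_loom time = 1.
Shadow price of loom time = 1.

1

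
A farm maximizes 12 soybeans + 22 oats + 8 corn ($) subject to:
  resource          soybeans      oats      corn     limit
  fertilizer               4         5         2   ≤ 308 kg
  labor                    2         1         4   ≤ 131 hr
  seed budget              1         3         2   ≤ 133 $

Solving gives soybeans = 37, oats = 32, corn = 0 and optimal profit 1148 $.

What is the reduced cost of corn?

-4

At the optimum: fertilizer uses 308 of 308 (binding); labor uses 106 of 131 (slack = 25); seed budget uses 133 of 133 (binding).
By complementary slackness, y = 0 for the non-binding constraint.
Dual feasibility on the basic columns requires 4·y_fertilizer + 1·y_seed budget = 12, 5·y_fertilizer + 3·y_seed budget = 22.
This yields shadow prices y_fertilizer = 2, y_seed budget = 4.
Reduced cost of corn: c₃ − yᵀa₃ = 8 − (2·2 + 4·2) = 8 − 12 = -4.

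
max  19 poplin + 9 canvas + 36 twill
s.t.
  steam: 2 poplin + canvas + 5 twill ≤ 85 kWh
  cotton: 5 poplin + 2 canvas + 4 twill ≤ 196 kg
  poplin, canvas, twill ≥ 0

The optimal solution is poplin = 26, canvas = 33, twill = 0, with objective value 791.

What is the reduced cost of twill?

-3

At the optimum: steam uses 85 of 85 (binding); cotton uses 196 of 196 (binding).
From A_Bᵀ y = c: 2·y_steam + 5·y_cotton = 19; 1·y_steam + 2·y_cotton = 9.
Solving: y_steam = 7, y_cotton = 1.
Reduced cost of twill: c₃ − yᵀa₃ = 36 − (7·5 + 1·4) = 36 − 39 = -3.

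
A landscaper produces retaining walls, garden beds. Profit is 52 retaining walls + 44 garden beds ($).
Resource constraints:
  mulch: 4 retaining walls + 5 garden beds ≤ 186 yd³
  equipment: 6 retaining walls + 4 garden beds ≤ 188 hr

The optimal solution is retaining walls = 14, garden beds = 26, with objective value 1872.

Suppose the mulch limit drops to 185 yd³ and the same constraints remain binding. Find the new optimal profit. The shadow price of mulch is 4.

Δb = -1, so new z* = 1872 + (4)·(-1) = 1872 − 4 = 1868.

1868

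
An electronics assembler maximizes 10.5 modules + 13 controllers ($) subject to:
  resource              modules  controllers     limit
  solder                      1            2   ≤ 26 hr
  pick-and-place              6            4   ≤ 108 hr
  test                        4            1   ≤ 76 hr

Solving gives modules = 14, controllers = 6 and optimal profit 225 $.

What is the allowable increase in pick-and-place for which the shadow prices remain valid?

16

Binding constraints: solder, pick-and-place. The basis is B = [[1,2],[6,4]] with det -8.
Per unit increase in pick-and-place, x* moves by d = (0.25, -0.125).
The basis stays optimal until test becomes binding; allowable increase = 16 hr.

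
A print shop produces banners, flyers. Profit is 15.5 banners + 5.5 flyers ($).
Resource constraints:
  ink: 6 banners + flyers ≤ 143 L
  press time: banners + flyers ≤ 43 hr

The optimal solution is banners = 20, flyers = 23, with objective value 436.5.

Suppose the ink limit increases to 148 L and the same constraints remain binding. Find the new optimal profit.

At the optimum: ink uses 143 of 143 (binding); press time uses 43 of 43 (binding).
From A_Bᵀ y = c: 6·y_ink + 1·y_press time = 15.5; 1·y_ink + 1·y_press time = 5.5.
This yields shadow prices y_ink = 2, y_press time = 3.5.
Δz = y_ink·Δb = 2 × (5) = 10, so new z* = 436.5 + 10 = 446.5.

446.5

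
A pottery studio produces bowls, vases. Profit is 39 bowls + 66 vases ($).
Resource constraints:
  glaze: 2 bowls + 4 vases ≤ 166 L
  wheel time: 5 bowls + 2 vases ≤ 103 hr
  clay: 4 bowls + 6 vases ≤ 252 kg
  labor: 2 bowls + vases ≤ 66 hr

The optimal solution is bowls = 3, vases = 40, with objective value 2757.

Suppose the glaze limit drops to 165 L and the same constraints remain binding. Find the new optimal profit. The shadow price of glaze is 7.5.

2749.5

Δb = -1, so new z* = 2757 + (7.5)·(-1) = 2757 − 7.5 = 2749.5.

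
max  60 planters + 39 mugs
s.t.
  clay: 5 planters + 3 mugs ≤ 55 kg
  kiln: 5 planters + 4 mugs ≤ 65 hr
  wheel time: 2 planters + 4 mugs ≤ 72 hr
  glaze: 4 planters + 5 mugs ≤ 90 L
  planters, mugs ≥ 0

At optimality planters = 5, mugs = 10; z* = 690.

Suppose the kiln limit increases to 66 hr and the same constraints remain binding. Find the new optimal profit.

693

At the optimum: clay uses 55 of 55 (binding); kiln uses 65 of 65 (binding); wheel time uses 50 of 72 (slack = 22); glaze uses 70 of 90 (slack = 20).
By complementary slackness, y = 0 for the non-binding constraints.
From A_Bᵀ y = c: 5·y_clay + 5·y_kiln = 60; 3·y_clay + 4·y_kiln = 39.
Solving: y_clay = 9, y_kiln = 3.
Δz = y_kiln·Δb = 3 × (1) = 3, so new z* = 690 + 3 = 693.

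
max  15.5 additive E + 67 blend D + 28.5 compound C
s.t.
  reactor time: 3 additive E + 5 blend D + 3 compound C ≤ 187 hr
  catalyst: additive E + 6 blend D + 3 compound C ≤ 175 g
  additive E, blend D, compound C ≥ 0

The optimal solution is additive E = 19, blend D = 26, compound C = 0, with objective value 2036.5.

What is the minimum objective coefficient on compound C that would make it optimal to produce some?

34.5

At the optimum: reactor time uses 187 of 187 (binding); catalyst uses 175 of 175 (binding).
The binding rows give the dual system: 3·y_reactor time + 1·y_catalyst = 15.5 and 5·y_reactor time + 6·y_catalyst = 67.
Solving: y_reactor time = 2, y_catalyst = 9.5.
compound C enters the basis when its profit ≥ yᵀa₃ = 2·3 + 9.5·3 = 34.5.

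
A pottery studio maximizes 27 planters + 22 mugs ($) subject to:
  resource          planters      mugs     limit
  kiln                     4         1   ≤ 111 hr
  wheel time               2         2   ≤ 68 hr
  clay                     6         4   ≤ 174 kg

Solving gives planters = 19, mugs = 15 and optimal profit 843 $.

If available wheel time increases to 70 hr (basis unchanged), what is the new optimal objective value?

855

Check each constraint at x*: kiln 91/111 (slack 20); wheel time 68/68 (tight); clay 174/174 (tight).
By complementary slackness, y = 0 for the non-binding constraint.
Dual feasibility on the basic columns requires 2·y_wheel time + 6·y_clay = 27, 2·y_wheel time + 4·y_clay = 22.
Solving: y_wheel time = 6, y_clay = 2.5.
Δz = y_wheel time·Δb = 6 × (2) = 12, so new z* = 843 + 12 = 855.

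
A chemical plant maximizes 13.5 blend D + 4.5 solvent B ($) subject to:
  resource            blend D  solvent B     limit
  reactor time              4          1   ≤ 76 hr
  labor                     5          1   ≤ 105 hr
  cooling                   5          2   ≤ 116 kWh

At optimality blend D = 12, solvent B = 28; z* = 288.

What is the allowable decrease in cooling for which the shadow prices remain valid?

21

Binding constraints: reactor time, cooling. The basis is B = [[4,1],[5,2]] with det 3.
Per unit decrease in cooling, x* moves by d = (0.3333, -1.3333).
The basis stays optimal until solvent B reaches 0; allowable decrease = 21 kWh.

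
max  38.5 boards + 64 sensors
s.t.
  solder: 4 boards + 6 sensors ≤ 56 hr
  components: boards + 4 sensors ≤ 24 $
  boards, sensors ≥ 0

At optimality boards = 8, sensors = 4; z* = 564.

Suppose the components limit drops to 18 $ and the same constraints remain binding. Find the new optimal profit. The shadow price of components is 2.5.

Δb = -6, so new z* = 564 + (2.5)·(-6) = 564 − 15 = 549.

549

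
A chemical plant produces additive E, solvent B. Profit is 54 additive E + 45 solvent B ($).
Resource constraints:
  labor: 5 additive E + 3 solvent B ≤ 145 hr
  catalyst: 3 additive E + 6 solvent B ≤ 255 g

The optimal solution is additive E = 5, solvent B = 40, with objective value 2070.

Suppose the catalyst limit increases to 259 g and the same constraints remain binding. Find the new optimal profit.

2082

At the optimum: labor uses 145 of 145 (binding); catalyst uses 255 of 255 (binding).
Dual feasibility on the basic columns requires 5·y_labor + 3·y_catalyst = 54, 3·y_labor + 6·y_catalyst = 45.
This yields shadow prices y_labor = 9, y_catalyst = 3.
Δz = y_catalyst·Δb = 3 × (4) = 12, so new z* = 2070 + 12 = 2082.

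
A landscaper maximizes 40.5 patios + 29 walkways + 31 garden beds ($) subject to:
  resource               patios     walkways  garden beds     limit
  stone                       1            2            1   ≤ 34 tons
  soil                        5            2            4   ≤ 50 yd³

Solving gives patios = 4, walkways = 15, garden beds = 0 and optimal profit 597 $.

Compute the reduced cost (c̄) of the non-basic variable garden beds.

-3

Both stone and soil are binding at x*.
Dual feasibility on the basic columns requires 1·y_stone + 5·y_soil = 40.5, 2·y_stone + 2·y_soil = 29.
Solving: y_stone = 8, y_soil = 6.5.
Reduced cost of garden beds: c₃ − yᵀa₃ = 31 − (8·1 + 6.5·4) = 31 − 34 = -3.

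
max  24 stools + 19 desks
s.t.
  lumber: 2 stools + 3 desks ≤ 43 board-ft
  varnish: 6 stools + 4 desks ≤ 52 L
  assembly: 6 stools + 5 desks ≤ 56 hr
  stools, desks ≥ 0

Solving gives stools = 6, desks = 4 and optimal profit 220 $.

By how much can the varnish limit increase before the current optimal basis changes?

4

Binding constraints: varnish, assembly. The basis is B = [[6,4],[6,5]] with det 6.
Per unit increase in varnish, x* moves by d = (0.8333, -1).
The basis stays optimal until desks reaches 0; allowable increase = 4 L.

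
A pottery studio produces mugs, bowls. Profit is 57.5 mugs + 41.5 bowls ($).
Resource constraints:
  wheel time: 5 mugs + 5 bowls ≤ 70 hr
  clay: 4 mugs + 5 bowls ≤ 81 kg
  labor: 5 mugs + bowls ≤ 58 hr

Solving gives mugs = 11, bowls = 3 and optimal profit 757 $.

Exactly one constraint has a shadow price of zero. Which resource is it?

clay

wheel time: 70/70 (binding)
clay: 59/81 (slack 22)
labor: 58/58 (binding)
By complementary slackness, a constraint with positive slack has shadow price 0 → clay.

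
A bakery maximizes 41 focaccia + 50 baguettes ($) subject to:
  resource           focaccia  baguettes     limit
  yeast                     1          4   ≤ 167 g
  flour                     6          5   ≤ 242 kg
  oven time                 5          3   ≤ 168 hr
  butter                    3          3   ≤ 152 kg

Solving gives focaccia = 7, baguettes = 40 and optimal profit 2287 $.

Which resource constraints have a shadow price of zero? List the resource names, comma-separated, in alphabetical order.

yeast: 167/167 (binding)
flour: 242/242 (binding)
oven time: 155/168 (slack 13)
butter: 141/152 (slack 11)
By complementary slackness, a constraint with positive slack has shadow price 0 → butter, oven time.

butter, oven time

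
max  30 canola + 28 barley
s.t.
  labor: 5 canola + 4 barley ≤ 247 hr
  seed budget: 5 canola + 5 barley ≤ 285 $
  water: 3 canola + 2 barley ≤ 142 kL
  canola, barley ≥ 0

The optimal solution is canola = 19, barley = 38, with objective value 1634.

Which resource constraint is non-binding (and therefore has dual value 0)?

labor: 247/247 (binding)
seed budget: 285/285 (binding)
water: 133/142 (slack 9)
By complementary slackness, a constraint with positive slack has shadow price 0 → water.

water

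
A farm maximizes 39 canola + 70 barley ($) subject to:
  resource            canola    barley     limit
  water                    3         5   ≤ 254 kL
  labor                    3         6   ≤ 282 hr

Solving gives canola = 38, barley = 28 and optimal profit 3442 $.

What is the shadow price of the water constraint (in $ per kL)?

8

Both water and labor are binding at x*.
The binding rows give the dual system: 3·y_water + 3·y_labor = 39 and 5·y_water + 6·y_labor = 70.
Solving: y_water = 8, y_labor = 5.
Shadow price of water = 8.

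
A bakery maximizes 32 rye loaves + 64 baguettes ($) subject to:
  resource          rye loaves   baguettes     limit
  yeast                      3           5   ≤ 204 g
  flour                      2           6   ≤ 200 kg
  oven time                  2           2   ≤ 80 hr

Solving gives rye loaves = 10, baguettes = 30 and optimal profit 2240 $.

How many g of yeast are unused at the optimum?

24

yeast used = 3·10 + 5·30 = 180; slack = 204 − 180 = 24.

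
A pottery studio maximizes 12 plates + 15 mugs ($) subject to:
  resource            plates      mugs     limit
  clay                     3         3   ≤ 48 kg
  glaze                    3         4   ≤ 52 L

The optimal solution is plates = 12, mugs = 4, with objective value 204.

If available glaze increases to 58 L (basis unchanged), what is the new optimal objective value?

222

Both clay and glaze are binding at x*.
From A_Bᵀ y = c: 3·y_clay + 3·y_glaze = 12; 3·y_clay + 4·y_glaze = 15.
This yields shadow prices y_clay = 1, y_glaze = 3.
Δz = y_glaze·Δb = 3 × (6) = 18, so new z* = 204 + 18 = 222.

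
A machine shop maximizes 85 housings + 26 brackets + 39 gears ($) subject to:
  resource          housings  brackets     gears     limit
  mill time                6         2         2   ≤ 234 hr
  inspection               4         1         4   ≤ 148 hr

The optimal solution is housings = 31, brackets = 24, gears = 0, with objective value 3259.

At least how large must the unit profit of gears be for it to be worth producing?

Both mill time and inspection are binding at x*.
From A_Bᵀ y = c: 6·y_mill time + 4·y_inspection = 85; 2·y_mill time + 1·y_inspection = 26.
This yields shadow prices y_mill time = 9.5, y_inspection = 7.
gears enters the basis when its profit ≥ yᵀa₃ = 9.5·2 + 7·4 = 47.

47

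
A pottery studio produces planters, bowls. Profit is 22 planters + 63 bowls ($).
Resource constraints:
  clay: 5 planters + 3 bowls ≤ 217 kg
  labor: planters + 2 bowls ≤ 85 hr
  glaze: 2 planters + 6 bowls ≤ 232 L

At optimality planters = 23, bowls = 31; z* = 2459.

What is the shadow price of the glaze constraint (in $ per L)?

Check each constraint at x*: clay 208/217 (slack 9); labor 85/85 (tight); glaze 232/232 (tight).
Slack constraints have shadow price 0 (complementary slackness).
From A_Bᵀ y = c: 1·y_labor + 2·y_glaze = 22; 2·y_labor + 6·y_glaze = 63.
→ y_labor = 3 and y_glaze = 9.5.
Shadow price of glaze = 9.5.

9.5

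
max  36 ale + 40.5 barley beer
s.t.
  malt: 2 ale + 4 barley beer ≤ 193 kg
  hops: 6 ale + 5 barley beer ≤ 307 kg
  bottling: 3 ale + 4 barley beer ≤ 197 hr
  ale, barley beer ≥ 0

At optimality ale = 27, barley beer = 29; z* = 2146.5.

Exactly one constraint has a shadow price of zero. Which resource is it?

malt: 170/193 (slack 23)
hops: 307/307 (binding)
bottling: 197/197 (binding)
By complementary slackness, a constraint with positive slack has shadow price 0 → malt.

malt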